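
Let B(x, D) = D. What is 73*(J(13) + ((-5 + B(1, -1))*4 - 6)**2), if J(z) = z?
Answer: 66649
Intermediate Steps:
73*(J(13) + ((-5 + B(1, -1))*4 - 6)**2) = 73*(13 + ((-5 - 1)*4 - 6)**2) = 73*(13 + (-6*4 - 6)**2) = 73*(13 + (-24 - 6)**2) = 73*(13 + (-30)**2) = 73*(13 + 900) = 73*913 = 66649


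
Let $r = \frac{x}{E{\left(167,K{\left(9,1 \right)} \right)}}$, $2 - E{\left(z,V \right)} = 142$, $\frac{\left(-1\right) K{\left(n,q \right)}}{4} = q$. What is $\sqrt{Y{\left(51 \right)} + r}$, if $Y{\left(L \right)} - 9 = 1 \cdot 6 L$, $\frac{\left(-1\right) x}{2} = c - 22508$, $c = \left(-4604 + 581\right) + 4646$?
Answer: $\frac{\sqrt{462}}{14} \approx 1.5353$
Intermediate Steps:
$c = 623$ ($c = -4023 + 4646 = 623$)
$K{\left(n,q \right)} = - 4 q$
$x = 43770$ ($x = - 2 \left(623 - 22508\right) = \left(-2\right) \left(-21885\right) = 43770$)
$E{\left(z,V \right)} = -140$ ($E{\left(z,V \right)} = 2 - 142 = -140$)
$Y{\left(L \right)} = 9 + 6 L$ ($Y{\left(L \right)} = 9 + 1 \cdot 6 L = 9 + 6 L$)
$r = - \frac{4377}{14}$ ($r = \frac{43770}{-140} = 43770 \left(- \frac{1}{140}\right) = - \frac{4377}{14} \approx -312.64$)
$\sqrt{Y{\left(51 \right)} + r} = \sqrt{\left(9 + 6 \cdot 51\right) - \frac{4377}{14}} = \sqrt{\left(9 + 306\right) - \frac{4377}{14}} = \sqrt{315 - \frac{4377}{14}} = \sqrt{\frac{33}{14}} = \frac{\sqrt{462}}{14}$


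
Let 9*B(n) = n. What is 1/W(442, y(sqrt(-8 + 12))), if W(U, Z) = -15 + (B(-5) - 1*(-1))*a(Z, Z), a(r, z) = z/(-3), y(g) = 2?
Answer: -27/413 ≈ -0.065375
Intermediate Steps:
B(n) = n/9
a(r, z) = -z/3 (a(r, z) = z*(-1/3) = -z/3)
W(U, Z) = -15 - 4*Z/27 (W(U, Z) = -15 + ((1/9)*(-5) - 1*(-1))*(-Z/3) = -15 + (-5/9 + 1)*(-Z/3) = -15 + 4*(-Z/3)/9 = -15 - 4*Z/27)
1/W(442, y(sqrt(-8 + 12))) = 1/(-15 - 4/27*2) = 1/(-15 - 8/27) = 1/(-413/27) = -27/413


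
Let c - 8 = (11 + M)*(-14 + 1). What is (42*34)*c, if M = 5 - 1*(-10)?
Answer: -471240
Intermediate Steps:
M = 15 (M = 5 + 10 = 15)
c = -330 (c = 8 + (11 + 15)*(-14 + 1) = 8 + 26*(-13) = 8 - 338 = -330)
(42*34)*c = (42*34)*(-330) = 1428*(-330) = -471240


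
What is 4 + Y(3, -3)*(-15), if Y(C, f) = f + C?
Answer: 4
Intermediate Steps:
Y(C, f) = C + f
4 + Y(3, -3)*(-15) = 4 + (3 - 3)*(-15) = 4 + 0*(-15) = 4 + 0 = 4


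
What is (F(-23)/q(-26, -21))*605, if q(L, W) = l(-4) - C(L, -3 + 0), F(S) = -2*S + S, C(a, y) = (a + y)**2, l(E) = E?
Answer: -2783/169 ≈ -16.467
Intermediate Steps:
F(S) = -S
q(L, W) = -4 - (-3 + L)**2 (q(L, W) = -4 - (L + (-3 + 0))**2 = -4 - (L - 3)**2 = -4 - (-3 + L)**2)
(F(-23)/q(-26, -21))*605 = ((-1*(-23))/(-4 - (-3 - 26)**2))*605 = (23/(-4 - 1*(-29)**2))*605 = (23/(-4 - 1*841))*605 = (23/(-4 - 841))*605 = (23/(-845))*605 = (23*(-1/845))*605 = -23/845*605 = -2783/169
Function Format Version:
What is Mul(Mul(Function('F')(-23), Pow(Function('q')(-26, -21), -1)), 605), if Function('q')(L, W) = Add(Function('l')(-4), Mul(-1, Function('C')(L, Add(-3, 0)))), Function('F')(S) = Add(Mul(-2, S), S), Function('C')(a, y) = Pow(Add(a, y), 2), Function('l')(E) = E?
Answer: Rational(-2783, 169) ≈ -16.467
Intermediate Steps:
Function('F')(S) = Mul(-1, S)
Function('q')(L, W) = Add(-4, Mul(-1, Pow(Add(-3, L), 2))) (Function('q')(L, W) = Add(-4, Mul(-1, Pow(Add(L, Add(-3, 0)), 2))) = Add(-4, Mul(-1, Pow(Add(L, -3), 2))) = Add(-4, Mul(-1, Pow(Add(-3, L), 2))))
Mul(Mul(Function('F')(-23), Pow(Function('q')(-26, -21), -1)), 605) = Mul(Mul(Mul(-1, -23), Pow(Add(-4, Mul(-1, Pow(Add(-3, -26), 2))), -1)), 605) = Mul(Mul(23, Pow(Add(-4, Mul(-1, Pow(-29, 2))), -1)), 605) = Mul(Mul(23, Pow(Add(-4, Mul(-1, 841)), -1)), 605) = Mul(Mul(23, Pow(Add(-4, -841), -1)), 605) = Mul(Mul(23, Pow(-845, -1)), 605) = Mul(Mul(23, Rational(-1, 845)), 605) = Mul(Rational(-23, 845), 605) = Rational(-2783, 169)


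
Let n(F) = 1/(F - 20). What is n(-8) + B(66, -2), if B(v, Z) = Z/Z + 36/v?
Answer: 465/308 ≈ 1.5097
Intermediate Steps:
B(v, Z) = 1 + 36/v
n(F) = 1/(-20 + F)
n(-8) + B(66, -2) = 1/(-20 - 8) + (36 + 66)/66 = 1/(-28) + (1/66)*102 = -1/28 + 17/11 = 465/308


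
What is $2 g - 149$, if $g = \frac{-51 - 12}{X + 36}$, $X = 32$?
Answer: $- \frac{5129}{34} \approx -150.85$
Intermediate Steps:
$g = - \frac{63}{68}$ ($g = \frac{-51 - 12}{32 + 36} = - \frac{63}{68} \approx -0.92647$)
$2 g - 149 = 2 \left(- \frac{63}{68}\right) - 149 = - \frac{63}{34} - 149 = - \frac{5129}{34}$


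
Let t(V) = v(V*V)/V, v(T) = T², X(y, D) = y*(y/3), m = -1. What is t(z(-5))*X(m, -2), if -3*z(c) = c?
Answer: 125/81 ≈ 1.5432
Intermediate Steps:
z(c) = -c/3
X(y, D) = y²/3 (X(y, D) = y*(y*(⅓)) = y*(y/3) = y²/3)
t(V) = V³ (t(V) = (V*V)²/V = (V²)²/V = V⁴/V = V³)
t(z(-5))*X(m, -2) = (-⅓*(-5))³*((⅓)*(-1)²) = (5/3)³*((⅓)*1) = (125/27)*(⅓) = 125/81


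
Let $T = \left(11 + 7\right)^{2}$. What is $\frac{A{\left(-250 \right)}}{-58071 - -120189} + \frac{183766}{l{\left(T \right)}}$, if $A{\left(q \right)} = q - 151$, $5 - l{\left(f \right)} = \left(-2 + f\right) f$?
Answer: $- \frac{11457009911}{6480336114} \approx -1.768$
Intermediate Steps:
$T = 324$ ($T = 18^{2} = 324$)
$l{\left(f \right)} = 5 - f \left(-2 + f\right)$ ($l{\left(f \right)} = 5 - \left(-2 + f\right) f = 5 - f \left(-2 + f\right)$)
$A{\left(q \right)} = -151 + q$ ($A{\left(q \right)} = q - 151 = -151 + q$)
$\frac{A{\left(-250 \right)}}{-58071 - -120189} + \frac{183766}{l{\left(T \right)}} = \frac{-151 - 250}{-58071 - -120189} + \frac{183766}{5 - 324^{2} + 2 \cdot 324} = - \frac{401}{-58071 + 120189} + \frac{183766}{5 - 104976 + 648} = - \frac{401}{62118} + \frac{183766}{5 - 104976 + 648} = \left(-401\right) \frac{1}{62118} + \frac{183766}{-104323} = - \frac{401}{62118} + 183766 \left(- \frac{1}{104323}\right) = - \frac{401}{62118} - \frac{183766}{104323} = - \frac{11457009911}{6480336114}$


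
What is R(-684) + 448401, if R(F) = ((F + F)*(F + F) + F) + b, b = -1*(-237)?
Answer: 2319378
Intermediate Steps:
b = 237
R(F) = 237 + F + 4*F² (R(F) = ((F + F)*(F + F) + F) + 237 = ((2*F)*(2*F) + F) + 237 = (4*F² + F) + 237 = (F + 4*F²) + 237 = 237 + F + 4*F²)
R(-684) + 448401 = (237 - 684 + 4*(-684)²) + 448401 = (237 - 684 + 4*467856) + 448401 = (237 - 684 + 1871424) + 448401 = 1870977 + 448401 = 2319378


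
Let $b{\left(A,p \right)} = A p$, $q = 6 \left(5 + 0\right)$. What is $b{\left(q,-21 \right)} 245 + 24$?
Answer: $-154326$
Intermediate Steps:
$q = 30$ ($q = 6 \cdot 5 = 30$)
$b{\left(q,-21 \right)} 245 + 24 = 30 \left(-21\right) 245 + 24 = \left(-630\right) 245 + 24 = -154350 + 24 = -154326$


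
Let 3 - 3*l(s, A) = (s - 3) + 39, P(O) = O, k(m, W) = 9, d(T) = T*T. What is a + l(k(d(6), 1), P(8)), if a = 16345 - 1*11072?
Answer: 5259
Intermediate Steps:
d(T) = T**2
l(s, A) = -11 - s/3 (l(s, A) = 1 - ((s - 3) + 39)/3 = 1 - ((-3 + s) + 39)/3 = 1 - (36 + s)/3 = 1 + (-12 - s/3) = -11 - s/3)
a = 5273 (a = 16345 - 11072 = 5273)
a + l(k(d(6), 1), P(8)) = 5273 + (-11 - 1/3*9) = 5273 + (-11 - 3) = 5273 - 14 = 5259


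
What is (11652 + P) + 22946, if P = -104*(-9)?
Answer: 35534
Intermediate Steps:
P = 936
(11652 + P) + 22946 = (11652 + 936) + 22946 = 12588 + 22946 = 35534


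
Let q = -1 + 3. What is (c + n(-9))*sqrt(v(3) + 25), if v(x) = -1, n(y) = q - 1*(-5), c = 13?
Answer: 40*sqrt(6) ≈ 97.980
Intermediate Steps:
q = 2
n(y) = 7 (n(y) = 2 - 1*(-5) = 2 + 5 = 7)
(c + n(-9))*sqrt(v(3) + 25) = (13 + 7)*sqrt(-1 + 25) = 20*sqrt(24) = 20*(2*sqrt(6)) = 40*sqrt(6)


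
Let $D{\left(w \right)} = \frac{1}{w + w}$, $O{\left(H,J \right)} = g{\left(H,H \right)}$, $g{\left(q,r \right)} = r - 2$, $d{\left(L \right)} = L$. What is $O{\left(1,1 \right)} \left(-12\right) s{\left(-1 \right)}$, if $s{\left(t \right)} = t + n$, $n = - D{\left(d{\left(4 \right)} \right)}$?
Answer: $- \frac{27}{2} \approx -13.5$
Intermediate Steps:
$g{\left(q,r \right)} = -2 + r$
$O{\left(H,J \right)} = -2 + H$
$D{\left(w \right)} = \frac{1}{2 w}$
$n = - \frac{1}{8}$ ($n = - \frac{1}{2 \cdot 4} = \left(-1\right) \frac{1}{8} = - \frac{1}{8} \approx -0.125$)
$s{\left(t \right)} = - \frac{1}{8} + t$ ($s{\left(t \right)} = t - \frac{1}{8} = - \frac{1}{8} + t$)
$O{\left(1,1 \right)} \left(-12\right) s{\left(-1 \right)} = \left(-2 + 1\right) \left(-12\right) \left(- \frac{1}{8} - 1\right) = \left(-1\right) \left(-12\right) \left(- \frac{9}{8}\right) = 12 \left(- \frac{9}{8}\right) = - \frac{27}{2}$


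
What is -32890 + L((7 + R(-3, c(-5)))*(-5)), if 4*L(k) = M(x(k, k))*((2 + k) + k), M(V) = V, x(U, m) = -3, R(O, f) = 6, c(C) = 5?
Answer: -32794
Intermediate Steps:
L(k) = -3/2 - 3*k/2 (L(k) = (-3*((2 + k) + k))/4 = (-3*(2 + 2*k))/4 = (-6 - 6*k)/4 = -3/2 - 3*k/2)
-32890 + L((7 + R(-3, c(-5)))*(-5)) = -32890 + (-3/2 - 3*(7 + 6)*(-5)/2) = -32890 + (-3/2 - 39*(-5)/2) = -32890 + (-3/2 - 3/2*(-65)) = -32890 + (-3/2 + 195/2) = -32890 + 96 = -32794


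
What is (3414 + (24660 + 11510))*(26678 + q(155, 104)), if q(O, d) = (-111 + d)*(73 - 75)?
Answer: 1056576128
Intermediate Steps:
q(O, d) = 222 - 2*d (q(O, d) = (-111 + d)*(-2) = 222 - 2*d)
(3414 + (24660 + 11510))*(26678 + q(155, 104)) = (3414 + (24660 + 11510))*(26678 + (222 - 2*104)) = (3414 + 36170)*(26678 + (222 - 208)) = 39584*(26678 + 14) = 39584*26692 = 1056576128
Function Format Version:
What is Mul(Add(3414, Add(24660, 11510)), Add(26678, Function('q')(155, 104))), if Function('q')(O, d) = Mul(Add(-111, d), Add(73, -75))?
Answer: 1056576128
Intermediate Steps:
Function('q')(O, d) = Add(222, Mul(-2, d)) (Function('q')(O, d) = Mul(Add(-111, d), -2) = Add(222, Mul(-2, d)))
Mul(Add(3414, Add(24660, 11510)), Add(26678, Function('q')(155, 104))) = Mul(Add(3414, Add(24660, 11510)), Add(26678, Add(222, Mul(-2, 104)))) = Mul(Add(3414, 36170), Add(26678, Add(222, -208))) = Mul(39584, Add(26678, 14)) = Mul(39584, 26692) = 1056576128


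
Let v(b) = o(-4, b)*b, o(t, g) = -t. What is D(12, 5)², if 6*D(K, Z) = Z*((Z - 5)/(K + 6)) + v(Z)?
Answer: 100/9 ≈ 11.111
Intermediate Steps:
v(b) = 4*b (v(b) = (-1*(-4))*b = 4*b)
D(K, Z) = 2*Z/3 + Z*(-5 + Z)/(6*(6 + K)) (D(K, Z) = (Z*((Z - 5)/(K + 6)) + 4*Z)/6 = (Z*((-5 + Z)/(6 + K)) + 4*Z)/6 = (Z*(-5 + Z)/(6 + K) + 4*Z)/6 = (4*Z + Z*(-5 + Z)/(6 + K))/6 = 2*Z/3 + Z*(-5 + Z)/(6*(6 + K)))
D(12, 5)² = ((⅙)*5*(19 + 5 + 4*12)/(6 + 12))² = ((⅙)*5*(19 + 5 + 48)/18)² = ((⅙)*5*(1/18)*72)² = (10/3)² = 100/9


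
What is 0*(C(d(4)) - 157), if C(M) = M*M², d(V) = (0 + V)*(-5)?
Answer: 0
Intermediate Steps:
d(V) = -5*V (d(V) = V*(-5) = -5*V)
C(M) = M³
0*(C(d(4)) - 157) = 0*((-5*4)³ - 157) = 0*((-20)³ - 157) = 0*(-8000 - 157) = 0*(-8157) = 0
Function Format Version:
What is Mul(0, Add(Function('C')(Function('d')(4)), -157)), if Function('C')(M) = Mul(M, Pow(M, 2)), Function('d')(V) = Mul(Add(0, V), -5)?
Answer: 0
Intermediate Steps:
Function('d')(V) = Mul(-5, V) (Function('d')(V) = Mul(V, -5) = Mul(-5, V))
Function('C')(M) = Pow(M, 3)
Mul(0, Add(Function('C')(Function('d')(4)), -157)) = Mul(0, Add(Pow(Mul(-5, 4), 3), -157)) = Mul(0, Add(Pow(-20, 3), -157)) = Mul(0, Add(-8000, -157)) = Mul(0, -8157) = 0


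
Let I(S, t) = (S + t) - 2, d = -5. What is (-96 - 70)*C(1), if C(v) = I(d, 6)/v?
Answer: 166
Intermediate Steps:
I(S, t) = -2 + S + t
C(v) = -1/v (C(v) = (-2 - 5 + 6)/v = -1/v)
(-96 - 70)*C(1) = (-96 - 70)*(-1/1) = -(-166) = -166*(-1) = 166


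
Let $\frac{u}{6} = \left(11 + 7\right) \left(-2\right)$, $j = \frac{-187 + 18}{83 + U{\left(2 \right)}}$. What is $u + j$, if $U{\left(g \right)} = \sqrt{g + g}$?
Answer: $- \frac{18529}{85} \approx -217.99$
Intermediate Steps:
$U{\left(g \right)} = \sqrt{2} \sqrt{g}$ ($U{\left(g \right)} = \sqrt{2 g} = \sqrt{2} \sqrt{g}$)
$j = - \frac{169}{85}$ ($j = \frac{-187 + 18}{83 + \sqrt{2} \sqrt{2}} = - \frac{169}{83 + 2} = - \frac{169}{85} \approx -1.9882$)
$u = -216$ ($u = 6 \left(11 + 7\right) \left(-2\right) = 6 \cdot 18 \left(-2\right) = 6 \left(-36\right) = -216$)
$u + j = -216 - \frac{169}{85} = - \frac{18529}{85}$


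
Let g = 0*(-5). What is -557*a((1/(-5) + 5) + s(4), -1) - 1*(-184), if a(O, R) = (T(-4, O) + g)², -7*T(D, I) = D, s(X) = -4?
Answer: 104/49 ≈ 2.1224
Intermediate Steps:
T(D, I) = -D/7
g = 0
a(O, R) = 16/49 (a(O, R) = (-⅐*(-4) + 0)² = (4/7 + 0)² = (4/7)² = 16/49)
-557*a((1/(-5) + 5) + s(4), -1) - 1*(-184) = -557*16/49 - 1*(-184) = -8912/49 + 184 = 104/49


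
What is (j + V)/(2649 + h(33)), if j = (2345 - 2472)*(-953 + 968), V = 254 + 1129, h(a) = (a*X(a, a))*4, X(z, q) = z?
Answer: -174/2335 ≈ -0.074518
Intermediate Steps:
h(a) = 4*a**2 (h(a) = (a*a)*4 = a**2*4 = 4*a**2)
V = 1383
j = -1905 (j = -127*15 = -1905)
(j + V)/(2649 + h(33)) = (-1905 + 1383)/(2649 + 4*33**2) = -522/(2649 + 4*1089) = -522/(2649 + 4356) = -522/7005 = -522*1/7005 = -174/2335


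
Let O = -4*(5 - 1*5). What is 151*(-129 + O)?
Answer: -19479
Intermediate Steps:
O = 0 (O = -4*(5 - 5) = -4*0 = 0)
151*(-129 + O) = 151*(-129 + 0) = 151*(-129) = -19479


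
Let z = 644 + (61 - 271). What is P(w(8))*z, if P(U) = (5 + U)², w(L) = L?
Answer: 73346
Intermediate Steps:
z = 434 (z = 644 - 210 = 434)
P(w(8))*z = (5 + 8)²*434 = 13²*434 = 169*434 = 73346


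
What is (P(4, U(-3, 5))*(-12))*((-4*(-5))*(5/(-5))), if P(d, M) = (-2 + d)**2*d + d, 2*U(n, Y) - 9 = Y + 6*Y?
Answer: 4800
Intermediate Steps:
U(n, Y) = 9/2 + 7*Y/2 (U(n, Y) = 9/2 + (Y + 6*Y)/2 = 9/2 + (7*Y)/2 = 9/2 + 7*Y/2)
P(d, M) = d + d*(-2 + d)**2 (P(d, M) = d*(-2 + d)**2 + d = d + d*(-2 + d)**2)
(P(4, U(-3, 5))*(-12))*((-4*(-5))*(5/(-5))) = ((4*(1 + (-2 + 4)**2))*(-12))*((-4*(-5))*(5/(-5))) = ((4*(1 + 2**2))*(-12))*(20*(5*(-1/5))) = ((4*(1 + 4))*(-12))*(20*(-1)) = ((4*5)*(-12))*(-20) = (20*(-12))*(-20) = -240*(-20) = 4800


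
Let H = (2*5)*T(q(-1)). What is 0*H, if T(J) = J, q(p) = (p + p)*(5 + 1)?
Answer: 0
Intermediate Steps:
q(p) = 12*p (q(p) = (2*p)*6 = 12*p)
H = -120 (H = (2*5)*(12*(-1)) = 10*(-12) = -120)
0*H = 0*(-120) = 0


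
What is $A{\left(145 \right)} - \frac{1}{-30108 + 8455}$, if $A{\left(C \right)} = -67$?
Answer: $- \frac{1450750}{21653} \approx -67.0$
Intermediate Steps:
$A{\left(145 \right)} - \frac{1}{-30108 + 8455} = -67 - \frac{1}{-30108 + 8455} = -67 - \frac{1}{-21653} = -67 - - \frac{1}{21653} = -67 + \frac{1}{21653} = - \frac{1450750}{21653}$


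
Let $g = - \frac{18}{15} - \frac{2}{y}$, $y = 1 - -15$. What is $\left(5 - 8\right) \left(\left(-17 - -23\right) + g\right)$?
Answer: $- \frac{561}{40} \approx -14.025$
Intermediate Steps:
$y = 16$ ($y = 1 + 15 = 16$)
$g = - \frac{53}{40}$ ($g = - \frac{18}{15} - \frac{2}{16} = \left(-18\right) \frac{1}{15} - \frac{1}{8} = - \frac{6}{5} - \frac{1}{8} = - \frac{53}{40} \approx -1.325$)
$\left(5 - 8\right) \left(\left(-17 - -23\right) + g\right) = \left(5 - 8\right) \left(\left(-17 - -23\right) - \frac{53}{40}\right) = \left(5 - 8\right) \left(\left(-17 + 23\right) - \frac{53}{40}\right) = - 3 \left(6 - \frac{53}{40}\right) = \left(-3\right) \frac{187}{40} = - \frac{561}{40}$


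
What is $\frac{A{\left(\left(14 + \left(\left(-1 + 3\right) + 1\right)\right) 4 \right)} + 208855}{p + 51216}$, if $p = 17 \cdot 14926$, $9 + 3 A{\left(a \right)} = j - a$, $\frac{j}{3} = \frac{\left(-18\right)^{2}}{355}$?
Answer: $\frac{111202106}{162390135} \approx 0.68478$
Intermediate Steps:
$j = \frac{972}{355}$ ($j = 3 \frac{\left(-18\right)^{2}}{355} = 3 \cdot 324 \cdot \frac{1}{355} = 3 \cdot \frac{324}{355} = \frac{972}{355} \approx 2.738$)
$A{\left(a \right)} = - \frac{741}{355} - \frac{a}{3}$ ($A{\left(a \right)} = -3 + \frac{\frac{972}{355} - a}{3} = -3 - \left(- \frac{324}{355} + \frac{a}{3}\right) = - \frac{741}{355} - \frac{a}{3}$)
$p = 253742$
$\frac{A{\left(\left(14 + \left(\left(-1 + 3\right) + 1\right)\right) 4 \right)} + 208855}{p + 51216} = \frac{\left(- \frac{741}{355} - \frac{\left(14 + \left(\left(-1 + 3\right) + 1\right)\right) 4}{3}\right) + 208855}{253742 + 51216} = \frac{\left(- \frac{741}{355} - \frac{\left(14 + \left(2 + 1\right)\right) 4}{3}\right) + 208855}{304958} = \left(\left(- \frac{741}{355} - \frac{\left(14 + 3\right) 4}{3}\right) + 208855\right) \frac{1}{304958} = \left(\left(- \frac{741}{355} - \frac{17 \cdot 4}{3}\right) + 208855\right) \frac{1}{304958} = \left(\left(- \frac{741}{355} - \frac{68}{3}\right) + 208855\right) \frac{1}{304958} = \left(- \frac{26363}{1065} + 208855\right) \frac{1}{304958} = \frac{222404212}{1065} \cdot \frac{1}{304958} = \frac{111202106}{162390135}$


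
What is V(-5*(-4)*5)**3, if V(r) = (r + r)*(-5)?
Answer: -1000000000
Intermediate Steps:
V(r) = -10*r (V(r) = (2*r)*(-5) = -10*r)
V(-5*(-4)*5)**3 = (-10*(-5*(-4))*5)**3 = (-200*5)**3 = (-10*100)**3 = (-1000)**3 = -1000000000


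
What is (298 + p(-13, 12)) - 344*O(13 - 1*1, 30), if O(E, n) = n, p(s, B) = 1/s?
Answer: -130287/13 ≈ -10022.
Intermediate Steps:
(298 + p(-13, 12)) - 344*O(13 - 1*1, 30) = (298 + 1/(-13)) - 344*30 = (298 - 1/13) - 10320 = 3873/13 - 10320 = -130287/13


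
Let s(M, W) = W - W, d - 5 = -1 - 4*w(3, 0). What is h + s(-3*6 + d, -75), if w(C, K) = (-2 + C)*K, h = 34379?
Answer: 34379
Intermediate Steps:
w(C, K) = K*(-2 + C)
d = 4 (d = 5 + (-1 - 0*(-2 + 3)) = 5 + (-1 - 0) = 5 + (-1 - 4*0) = 5 + (-1 + 0) = 5 - 1 = 4)
s(M, W) = 0
h + s(-3*6 + d, -75) = 34379 + 0 = 34379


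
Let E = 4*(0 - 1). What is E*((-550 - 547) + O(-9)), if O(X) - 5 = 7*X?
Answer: 4620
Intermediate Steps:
O(X) = 5 + 7*X
E = -4 (E = 4*(-1) = -4)
E*((-550 - 547) + O(-9)) = -4*((-550 - 547) + (5 + 7*(-9))) = -4*(-1097 + (5 - 63)) = -4*(-1097 - 58) = -4*(-1155) = 4620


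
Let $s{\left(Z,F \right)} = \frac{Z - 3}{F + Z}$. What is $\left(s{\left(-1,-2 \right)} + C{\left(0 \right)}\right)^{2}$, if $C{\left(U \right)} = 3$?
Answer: $\frac{169}{9} \approx 18.778$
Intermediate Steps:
$s{\left(Z,F \right)} = \frac{-3 + Z}{F + Z}$
$\left(s{\left(-1,-2 \right)} + C{\left(0 \right)}\right)^{2} = \left(\frac{-3 - 1}{-2 - 1} + 3\right)^{2} = \left(\frac{1}{-3} \left(-4\right) + 3\right)^{2} = \left(\left(- \frac{1}{3}\right) \left(-4\right) + 3\right)^{2} = \left(\frac{4}{3} + 3\right)^{2} = \left(\frac{13}{3}\right)^{2} = \frac{169}{9}$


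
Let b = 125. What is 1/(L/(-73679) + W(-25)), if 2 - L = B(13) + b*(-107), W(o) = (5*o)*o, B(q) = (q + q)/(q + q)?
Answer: 73679/230233499 ≈ 0.00032002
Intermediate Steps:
B(q) = 1 (B(q) = (2*q)/((2*q)) = (2*q)*(1/(2*q)) = 1)
W(o) = 5*o²
L = 13376 (L = 2 - (1 + 125*(-107)) = 2 - (1 - 13375) = 2 - 1*(-13374) = 2 + 13374 = 13376)
1/(L/(-73679) + W(-25)) = 1/(13376/(-73679) + 5*(-25)²) = 1/(13376*(-1/73679) + 5*625) = 1/(-13376/73679 + 3125) = 1/(230233499/73679) = 73679/230233499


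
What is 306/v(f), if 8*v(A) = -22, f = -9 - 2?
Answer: -1224/11 ≈ -111.27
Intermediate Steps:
f = -11
v(A) = -11/4 (v(A) = (⅛)*(-22) = -11/4)
306/v(f) = 306/(-11/4) = 306*(-4/11) = -1224/11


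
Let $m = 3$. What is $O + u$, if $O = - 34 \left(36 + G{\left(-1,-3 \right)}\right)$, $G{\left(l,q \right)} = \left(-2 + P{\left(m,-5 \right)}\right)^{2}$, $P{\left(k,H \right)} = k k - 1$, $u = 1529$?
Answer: $-919$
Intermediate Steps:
$P{\left(k,H \right)} = -1 + k^{2}$ ($P{\left(k,H \right)} = k^{2} - 1 = -1 + k^{2}$)
$G{\left(l,q \right)} = 36$ ($G{\left(l,q \right)} = \left(-2 - \left(1 - 3^{2}\right)\right)^{2} = \left(-2 + \left(-1 + 9\right)\right)^{2} = \left(-2 + 8\right)^{2} = 6^{2} = 36$)
$O = -2448$ ($O = - 34 \left(36 + 36\right) = \left(-34\right) 72 = -2448$)
$O + u = -2448 + 1529 = -919$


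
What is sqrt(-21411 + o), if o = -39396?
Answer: I*sqrt(60807) ≈ 246.59*I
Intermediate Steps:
sqrt(-21411 + o) = sqrt(-21411 - 39396) = sqrt(-60807) = I*sqrt(60807)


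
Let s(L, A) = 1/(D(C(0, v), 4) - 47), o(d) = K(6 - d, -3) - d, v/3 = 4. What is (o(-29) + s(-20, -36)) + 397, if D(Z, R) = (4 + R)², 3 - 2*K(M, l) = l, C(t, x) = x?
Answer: 7294/17 ≈ 429.06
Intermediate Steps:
v = 12 (v = 3*4 = 12)
K(M, l) = 3/2 - l/2
o(d) = 3 - d (o(d) = (3/2 - ½*(-3)) - d = (3/2 + 3/2) - d = 3 - d)
s(L, A) = 1/17 (s(L, A) = 1/((4 + 4)² - 47) = 1/(8² - 47) = 1/(64 - 47) = 1/17)
(o(-29) + s(-20, -36)) + 397 = ((3 - 1*(-29)) + 1/17) + 397 = ((3 + 29) + 1/17) + 397 = (32 + 1/17) + 397 = 545/17 + 397 = 7294/17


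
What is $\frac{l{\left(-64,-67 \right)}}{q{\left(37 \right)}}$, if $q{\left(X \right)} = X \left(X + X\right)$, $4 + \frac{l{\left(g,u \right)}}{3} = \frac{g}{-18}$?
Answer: $- \frac{2}{4107} \approx -0.00048697$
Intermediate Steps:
$l{\left(g,u \right)} = -12 - \frac{g}{6}$ ($l{\left(g,u \right)} = -12 + 3 \frac{g}{-18} = -12 + 3 g \left(- \frac{1}{18}\right) = -12 + 3 \left(- \frac{g}{18}\right) = -12 - \frac{g}{6}$)
$q{\left(X \right)} = 2 X^{2}$ ($q{\left(X \right)} = X 2 X = 2 X^{2}$)
$\frac{l{\left(-64,-67 \right)}}{q{\left(37 \right)}} = \frac{-12 - - \frac{32}{3}}{2 \cdot 37^{2}} = \frac{-12 + \frac{32}{3}}{2 \cdot 1369} = - \frac{4}{3 \cdot 2738} = \left(- \frac{4}{3}\right) \frac{1}{2738} = - \frac{2}{4107}$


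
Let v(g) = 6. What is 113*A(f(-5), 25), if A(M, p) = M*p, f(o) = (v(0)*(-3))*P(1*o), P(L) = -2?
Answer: 101700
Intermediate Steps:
f(o) = 36 (f(o) = (6*(-3))*(-2) = -18*(-2) = 36)
113*A(f(-5), 25) = 113*(36*25) = 113*900 = 101700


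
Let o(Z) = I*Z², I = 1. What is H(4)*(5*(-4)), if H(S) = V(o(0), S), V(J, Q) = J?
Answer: 0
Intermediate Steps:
o(Z) = Z² (o(Z) = 1*Z² = Z²)
H(S) = 0 (H(S) = 0² = 0)
H(4)*(5*(-4)) = 0*(5*(-4)) = 0*(-20) = 0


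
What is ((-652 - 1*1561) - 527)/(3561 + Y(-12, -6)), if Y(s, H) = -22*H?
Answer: -2740/3693 ≈ -0.74194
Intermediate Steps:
((-652 - 1*1561) - 527)/(3561 + Y(-12, -6)) = ((-652 - 1*1561) - 527)/(3561 - 22*(-6)) = ((-652 - 1561) - 527)/(3561 + 132) = (-2213 - 527)/3693 = -2740*1/3693 = -2740/3693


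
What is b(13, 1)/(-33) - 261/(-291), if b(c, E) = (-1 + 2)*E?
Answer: 2774/3201 ≈ 0.86660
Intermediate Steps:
b(c, E) = E (b(c, E) = 1*E = E)
b(13, 1)/(-33) - 261/(-291) = 1/(-33) - 261/(-291) = 1*(-1/33) - 261*(-1/291) = -1/33 + 87/97 = 2774/3201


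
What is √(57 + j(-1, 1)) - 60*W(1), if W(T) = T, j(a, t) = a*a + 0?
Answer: -60 + √58 ≈ -52.384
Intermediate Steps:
j(a, t) = a² (j(a, t) = a² + 0 = a²)
√(57 + j(-1, 1)) - 60*W(1) = √(57 + (-1)²) - 60*1 = √(57 + 1) - 60 = √58 - 60 = -60 + √58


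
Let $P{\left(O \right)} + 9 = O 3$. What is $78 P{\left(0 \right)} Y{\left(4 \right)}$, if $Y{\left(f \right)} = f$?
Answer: $-2808$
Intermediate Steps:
$P{\left(O \right)} = -9 + 3 O$ ($P{\left(O \right)} = -9 + O 3 = -9 + 3 O$)
$78 P{\left(0 \right)} Y{\left(4 \right)} = 78 \left(-9 + 3 \cdot 0\right) 4 = 78 \left(-9 + 0\right) 4 = 78 \left(-9\right) 4 = \left(-702\right) 4 = -2808$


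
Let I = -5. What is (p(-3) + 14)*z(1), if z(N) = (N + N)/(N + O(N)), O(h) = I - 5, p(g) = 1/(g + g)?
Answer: -83/27 ≈ -3.0741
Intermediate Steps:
p(g) = 1/(2*g)
O(h) = -10 (O(h) = -5 - 5 = -10)
z(N) = 2*N/(-10 + N) (z(N) = (N + N)/(N - 10) = (2*N)/(-10 + N) = 2*N/(-10 + N))
(p(-3) + 14)*z(1) = ((½)/(-3) + 14)*(2*1/(-10 + 1)) = ((½)*(-⅓) + 14)*(2*1/(-9)) = (-⅙ + 14)*(2*1*(-⅑)) = (83/6)*(-2/9) = -83/27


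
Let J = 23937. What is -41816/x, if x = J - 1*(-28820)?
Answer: -41816/52757 ≈ -0.79261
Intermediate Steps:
x = 52757 (x = 23937 - 1*(-28820) = 23937 + 28820 = 52757)
-41816/x = -41816/52757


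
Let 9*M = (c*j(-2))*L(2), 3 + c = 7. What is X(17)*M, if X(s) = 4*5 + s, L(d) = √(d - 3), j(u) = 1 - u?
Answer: 148*I/3 ≈ 49.333*I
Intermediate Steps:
L(d) = √(-3 + d)
c = 4 (c = -3 + 7 = 4)
X(s) = 20 + s
M = 4*I/3 (M = ((4*(1 - 1*(-2)))*√(-3 + 2))/9 = ((4*(1 + 2))*√(-1))/9 = ((4*3)*I)/9 = (12*I)/9 = 4*I/3 ≈ 1.3333*I)
X(17)*M = (20 + 17)*(4*I/3) = 37*(4*I/3) = 148*I/3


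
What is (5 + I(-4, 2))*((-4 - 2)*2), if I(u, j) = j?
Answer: -84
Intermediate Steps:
(5 + I(-4, 2))*((-4 - 2)*2) = (5 + 2)*((-4 - 2)*2) = 7*(-6*2) = 7*(-12) = -84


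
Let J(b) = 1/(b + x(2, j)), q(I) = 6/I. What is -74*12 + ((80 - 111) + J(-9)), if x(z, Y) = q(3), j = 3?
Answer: -6434/7 ≈ -919.14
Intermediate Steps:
x(z, Y) = 2 (x(z, Y) = 6/3 = 6*(1/3) = 2)
J(b) = 1/(2 + b) (J(b) = 1/(b + 2) = 1/(2 + b))
-74*12 + ((80 - 111) + J(-9)) = -74*12 + ((80 - 111) + 1/(2 - 9)) = -888 + (-31 + 1/(-7)) = -888 + (-31 - 1/7) = -888 - 218/7 = -6434/7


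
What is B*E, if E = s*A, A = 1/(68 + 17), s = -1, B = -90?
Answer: 18/17 ≈ 1.0588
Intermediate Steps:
A = 1/85 ≈ 0.011765
E = -1/85 (E = -1*1/85 = -1/85 ≈ -0.011765)
B*E = -90*(-1/85) = 18/17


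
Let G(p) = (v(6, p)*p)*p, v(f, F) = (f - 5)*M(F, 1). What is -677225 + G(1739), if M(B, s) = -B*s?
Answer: -5259623644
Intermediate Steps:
M(B, s) = -B*s
v(f, F) = -F*(-5 + f) (v(f, F) = (f - 5)*(-1*F*1) = (-5 + f)*(-F) = -F*(-5 + f))
G(p) = -p**3 (G(p) = ((p*(5 - 1*6))*p)*p = ((p*(5 - 6))*p)*p = ((p*(-1))*p)*p = ((-p)*p)*p = (-p**2)*p = -p**3)
-677225 + G(1739) = -677225 - 1*1739**3 = -677225 - 1*5258946419 = -677225 - 5258946419 = -5259623644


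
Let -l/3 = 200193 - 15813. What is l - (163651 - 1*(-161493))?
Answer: -878284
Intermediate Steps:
l = -553140 (l = -3*(200193 - 15813) = -3*184380 = -553140)
l - (163651 - 1*(-161493)) = -553140 - (163651 - 1*(-161493)) = -553140 - (163651 + 161493) = -553140 - 1*325144 = -553140 - 325144 = -878284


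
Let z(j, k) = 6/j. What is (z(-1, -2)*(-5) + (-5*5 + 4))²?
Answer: 81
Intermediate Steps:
(z(-1, -2)*(-5) + (-5*5 + 4))² = ((6/(-1))*(-5) + (-5*5 + 4))² = ((6*(-1))*(-5) + (-25 + 4))² = (-6*(-5) - 21)² = (30 - 21)² = 9² = 81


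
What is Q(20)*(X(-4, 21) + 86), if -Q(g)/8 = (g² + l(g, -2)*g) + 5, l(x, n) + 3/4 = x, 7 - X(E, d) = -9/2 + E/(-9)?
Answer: -5520520/9 ≈ -6.1339e+5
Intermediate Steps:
X(E, d) = 23/2 + E/9 (X(E, d) = 7 - (-9/2 + E/(-9)) = 7 - (-9*½ + E*(-⅑)) = 7 - (-9/2 - E/9) = 7 + (9/2 + E/9) = 23/2 + E/9)
l(x, n) = -¾ + x
Q(g) = -40 - 8*g² - 8*g*(-¾ + g) (Q(g) = -8*((g² + (-¾ + g)*g) + 5) = -8*((g² + g*(-¾ + g)) + 5) = -8*(5 + g² + g*(-¾ + g)) = -40 - 8*g² - 8*g*(-¾ + g))
Q(20)*(X(-4, 21) + 86) = (-40 - 16*20² + 6*20)*((23/2 + (⅑)*(-4)) + 86) = (-40 - 16*400 + 120)*((23/2 - 4/9) + 86) = (-40 - 6400 + 120)*(199/18 + 86) = -6320*1747/18 = -5520520/9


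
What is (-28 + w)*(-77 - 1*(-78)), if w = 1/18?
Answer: -503/18 ≈ -27.944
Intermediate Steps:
w = 1/18 ≈ 0.055556
(-28 + w)*(-77 - 1*(-78)) = (-28 + 1/18)*(-77 - 1*(-78)) = -503*(-77 + 78)/18 = -503/18*1 = -503/18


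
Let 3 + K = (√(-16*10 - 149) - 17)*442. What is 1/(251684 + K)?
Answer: 81389/19892630455 - 442*I*√309/59677891365 ≈ 4.0914e-6 - 1.3019e-7*I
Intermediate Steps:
K = -7517 + 442*I*√309 (K = -3 + (√(-16*10 - 149) - 17)*442 = -3 + (√(-160 - 149) - 17)*442 = -3 + (√(-309) - 17)*442 = -3 + (I*√309 - 17)*442 = -3 + (-17 + I*√309)*442 = -3 + (-7514 + 442*I*√309) = -7517 + 442*I*√309 ≈ -7517.0 + 7769.6*I)
1/(251684 + K) = 1/(251684 + (-7517 + 442*I*√309)) = 1/(244167 + 442*I*√309)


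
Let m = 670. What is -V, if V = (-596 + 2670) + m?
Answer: -2744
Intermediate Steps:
V = 2744 (V = (-596 + 2670) + 670 = 2074 + 670 = 2744)
-V = -1*2744 = -2744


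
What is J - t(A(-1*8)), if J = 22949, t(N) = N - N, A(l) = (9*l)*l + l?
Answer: 22949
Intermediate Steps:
A(l) = l + 9*l**2 (A(l) = 9*l**2 + l = l + 9*l**2)
t(N) = 0
J - t(A(-1*8)) = 22949 - 1*0 = 22949 + 0 = 22949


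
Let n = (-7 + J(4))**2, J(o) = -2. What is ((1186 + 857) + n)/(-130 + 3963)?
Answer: 2124/3833 ≈ 0.55414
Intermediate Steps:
n = 81 (n = (-7 - 2)**2 = (-9)**2 = 81)
((1186 + 857) + n)/(-130 + 3963) = ((1186 + 857) + 81)/(-130 + 3963) = (2043 + 81)/3833 = 2124*(1/3833) = 2124/3833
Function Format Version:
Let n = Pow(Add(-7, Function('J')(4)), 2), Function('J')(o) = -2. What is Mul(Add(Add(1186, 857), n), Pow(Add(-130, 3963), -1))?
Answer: Rational(2124, 3833) ≈ 0.55414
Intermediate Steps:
n = 81 (n = Pow(Add(-7, -2), 2) = Pow(-9, 2) = 81)
Mul(Add(Add(1186, 857), n), Pow(Add(-130, 3963), -1)) = Mul(Add(Add(1186, 857), 81), Pow(Add(-130, 3963), -1)) = Mul(Add(2043, 81), Pow(3833, -1)) = Mul(2124, Rational(1, 3833)) = Rational(2124, 3833)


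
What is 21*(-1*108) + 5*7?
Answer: -2233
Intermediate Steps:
21*(-1*108) + 5*7 = 21*(-108) + 35 = -2268 + 35 = -2233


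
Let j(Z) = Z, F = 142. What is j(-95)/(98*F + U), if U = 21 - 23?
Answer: -95/13914 ≈ -0.0068277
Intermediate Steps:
U = -2
j(-95)/(98*F + U) = -95/(98*142 - 2) = -95/(13916 - 2) = -95/13914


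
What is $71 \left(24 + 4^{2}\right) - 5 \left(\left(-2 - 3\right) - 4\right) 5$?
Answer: $639000$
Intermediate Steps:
$71 \left(24 + 4^{2}\right) - 5 \left(\left(-2 - 3\right) - 4\right) 5 = 71 \left(24 + 16\right) - 5 \left(-5 - 4\right) 5 = 71 \cdot 40 \left(-5\right) \left(-9\right) 5 = 71 \cdot 40 \cdot 45 \cdot 5 = 71 \cdot 40 \cdot 225 = 71 \cdot 9000 = 639000$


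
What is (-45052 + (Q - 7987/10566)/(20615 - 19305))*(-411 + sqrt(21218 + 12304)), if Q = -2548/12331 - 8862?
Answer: 1053610419896478269/56893014420 - 7690587006543637*sqrt(33522)/170679043260 ≈ 1.0269e+7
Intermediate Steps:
Q = -109279870/12331 (Q = -2548*1/12331 - 8862 = -2548/12331 - 8862 = -109279870/12331 ≈ -8862.2)
(-45052 + (Q - 7987/10566)/(20615 - 19305))*(-411 + sqrt(21218 + 12304)) = (-45052 + (-109279870/12331 - 7987/10566)/(20615 - 19305))*(-411 + sqrt(21218 + 12304)) = (-45052 + (-109279870/12331 - 7987*1/10566)/1310)*(-411 + sqrt(33522)) = (-45052 + (-109279870/12331 - 7987/10566)*(1/1310))*(-411 + sqrt(33522)) = (-45052 - 1154749594117/130289346*1/1310)*(-411 + sqrt(33522)) = (-45052 - 1154749594117/170679043260)*(-411 + sqrt(33522)) = -7690587006543637*(-411 + sqrt(33522))/170679043260 = 1053610419896478269/56893014420 - 7690587006543637*sqrt(33522)/170679043260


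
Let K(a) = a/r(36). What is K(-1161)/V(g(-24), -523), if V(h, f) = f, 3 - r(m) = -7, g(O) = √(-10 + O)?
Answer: 1161/5230 ≈ 0.22199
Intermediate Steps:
r(m) = 10 (r(m) = 3 - 1*(-7) = 3 + 7 = 10)
K(a) = a/10
K(-1161)/V(g(-24), -523) = ((⅒)*(-1161))/(-523) = -1161/10*(-1/523) = 1161/5230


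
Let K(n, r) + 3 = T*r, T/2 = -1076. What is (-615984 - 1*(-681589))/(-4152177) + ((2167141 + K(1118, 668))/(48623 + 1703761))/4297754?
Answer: -82348152301207621/5211892392913605312 ≈ -0.015800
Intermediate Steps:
T = -2152 (T = 2*(-1076) = -2152)
K(n, r) = -3 - 2152*r
(-615984 - 1*(-681589))/(-4152177) + ((2167141 + K(1118, 668))/(48623 + 1703761))/4297754 = (-615984 - 1*(-681589))/(-4152177) + ((2167141 + (-3 - 2152*668))/(48623 + 1703761))/4297754 = (-615984 + 681589)*(-1/4152177) + ((2167141 + (-3 - 1437536))/1752384)*(1/4297754) = 65605*(-1/4152177) + ((2167141 - 1437539)*(1/1752384))*(1/4297754) = -65605/4152177 + (729602*(1/1752384))*(1/4297754) = -65605/4152177 + (364801/876192)*(1/4297754) = -65605/4152177 + 364801/3765657672768 = -82348152301207621/5211892392913605312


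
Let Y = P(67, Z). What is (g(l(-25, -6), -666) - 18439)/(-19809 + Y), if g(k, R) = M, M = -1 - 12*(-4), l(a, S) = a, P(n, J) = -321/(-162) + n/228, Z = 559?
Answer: 37740384/40643399 ≈ 0.92857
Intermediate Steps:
P(n, J) = 107/54 + n/228 (P(n, J) = -321*(-1/162) + n*(1/228) = 107/54 + n/228)
Y = 4669/2052 (Y = 107/54 + (1/228)*67 = 107/54 + 67/228 = 4669/2052 ≈ 2.2753)
M = 47 (M = -1 + 48 = 47)
g(k, R) = 47
(g(l(-25, -6), -666) - 18439)/(-19809 + Y) = (47 - 18439)/(-19809 + 4669/2052) = -18392/(-40643399/2052) = -18392*(-2052/40643399) = 37740384/40643399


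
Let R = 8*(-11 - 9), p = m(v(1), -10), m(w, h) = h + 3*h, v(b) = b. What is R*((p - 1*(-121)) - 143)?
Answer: 9920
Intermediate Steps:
m(w, h) = 4*h
p = -40 (p = 4*(-10) = -40)
R = -160 (R = 8*(-20) = -160)
R*((p - 1*(-121)) - 143) = -160*((-40 - 1*(-121)) - 143) = -160*((-40 + 121) - 143) = -160*(81 - 143) = -160*(-62) = 9920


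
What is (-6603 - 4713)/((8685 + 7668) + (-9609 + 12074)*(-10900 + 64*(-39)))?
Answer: 11316/33004787 ≈ 0.00034286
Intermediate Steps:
(-6603 - 4713)/((8685 + 7668) + (-9609 + 12074)*(-10900 + 64*(-39))) = -11316/(16353 + 2465*(-10900 - 2496)) = -11316/(16353 + 2465*(-13396)) = -11316/(16353 - 33021140) = -11316/(-33004787) = -11316*(-1/33004787) = 11316/33004787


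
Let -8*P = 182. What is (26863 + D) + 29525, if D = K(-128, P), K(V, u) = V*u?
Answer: 59300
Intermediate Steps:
P = -91/4 (P = -⅛*182 = -91/4 ≈ -22.750)
D = 2912 (D = -128*(-91/4) = 2912)
(26863 + D) + 29525 = (26863 + 2912) + 29525 = 29775 + 29525 = 59300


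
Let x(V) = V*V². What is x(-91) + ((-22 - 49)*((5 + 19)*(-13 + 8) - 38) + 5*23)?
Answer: -742238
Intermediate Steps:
x(V) = V³
x(-91) + ((-22 - 49)*((5 + 19)*(-13 + 8) - 38) + 5*23) = (-91)³ + ((-22 - 49)*((5 + 19)*(-13 + 8) - 38) + 5*23) = -753571 + (-71*(24*(-5) - 38) + 115) = -753571 + (-71*(-120 - 38) + 115) = -753571 + (-71*(-158) + 115) = -753571 + (11218 + 115) = -753571 + 11333 = -742238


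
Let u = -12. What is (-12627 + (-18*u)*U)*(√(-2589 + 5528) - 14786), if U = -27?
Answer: 272934774 - 18459*√2939 ≈ 2.7193e+8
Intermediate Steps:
(-12627 + (-18*u)*U)*(√(-2589 + 5528) - 14786) = (-12627 - 18*(-12)*(-27))*(√(-2589 + 5528) - 14786) = (-12627 + 216*(-27))*(√2939 - 14786) = (-12627 - 5832)*(-14786 + √2939) = -18459*(-14786 + √2939) = 272934774 - 18459*√2939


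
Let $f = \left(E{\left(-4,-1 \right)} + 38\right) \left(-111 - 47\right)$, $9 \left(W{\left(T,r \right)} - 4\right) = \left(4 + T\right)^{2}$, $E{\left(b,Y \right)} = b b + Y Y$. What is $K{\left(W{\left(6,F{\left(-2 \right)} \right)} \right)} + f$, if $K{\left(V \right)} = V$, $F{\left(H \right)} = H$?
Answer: $- \frac{78074}{9} \approx -8674.9$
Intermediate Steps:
$E{\left(b,Y \right)} = Y^{2} + b^{2}$ ($E{\left(b,Y \right)} = b^{2} + Y^{2} = Y^{2} + b^{2}$)
$W{\left(T,r \right)} = 4 + \frac{\left(4 + T\right)^{2}}{9}$
$f = -8690$ ($f = \left(\left(\left(-1\right)^{2} + \left(-4\right)^{2}\right) + 38\right) \left(-111 - 47\right) = \left(\left(1 + 16\right) + 38\right) \left(-158\right) = \left(17 + 38\right) \left(-158\right) = 55 \left(-158\right) = -8690$)
$K{\left(W{\left(6,F{\left(-2 \right)} \right)} \right)} + f = \left(4 + \frac{\left(4 + 6\right)^{2}}{9}\right) - 8690 = \left(4 + \frac{10^{2}}{9}\right) - 8690 = \left(4 + \frac{1}{9} \cdot 100\right) - 8690 = \left(4 + \frac{100}{9}\right) - 8690 = \frac{136}{9} - 8690 = - \frac{78074}{9}$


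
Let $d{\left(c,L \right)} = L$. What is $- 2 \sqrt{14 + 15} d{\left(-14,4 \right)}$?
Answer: $- 8 \sqrt{29} \approx -43.081$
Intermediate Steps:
$- 2 \sqrt{14 + 15} d{\left(-14,4 \right)} = - 2 \sqrt{14 + 15} \cdot 4 = - 2 \sqrt{29} \cdot 4 = - 8 \sqrt{29}$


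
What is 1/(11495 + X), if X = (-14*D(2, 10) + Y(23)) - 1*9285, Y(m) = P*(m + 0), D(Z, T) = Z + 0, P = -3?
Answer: 1/2113 ≈ 0.00047326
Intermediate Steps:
D(Z, T) = Z
Y(m) = -3*m (Y(m) = -3*(m + 0) = -3*m)
X = -9382 (X = (-14*2 - 3*23) - 1*9285 = (-28 - 69) - 9285 = -97 - 9285 = -9382)
1/(11495 + X) = 1/(11495 - 9382) = 1/2113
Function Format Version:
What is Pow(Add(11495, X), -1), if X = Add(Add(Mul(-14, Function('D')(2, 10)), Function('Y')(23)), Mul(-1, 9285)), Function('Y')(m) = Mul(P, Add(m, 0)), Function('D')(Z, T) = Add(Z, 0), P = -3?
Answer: Rational(1, 2113) ≈ 0.00047326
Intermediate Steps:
Function('D')(Z, T) = Z
Function('Y')(m) = Mul(-3, m) (Function('Y')(m) = Mul(-3, Add(m, 0)) = Mul(-3, m))
X = -9382 (X = Add(Add(Mul(-14, 2), Mul(-3, 23)), Mul(-1, 9285)) = Add(Add(-28, -69), -9285) = Add(-97, -9285) = -9382)
Pow(Add(11495, X), -1) = Pow(Add(11495, -9382), -1) = Pow(2113, -1) = Rational(1, 2113)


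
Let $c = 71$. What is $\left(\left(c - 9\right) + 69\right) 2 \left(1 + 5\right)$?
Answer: $1572$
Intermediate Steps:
$\left(\left(c - 9\right) + 69\right) 2 \left(1 + 5\right) = \left(\left(71 - 9\right) + 69\right) 2 \left(1 + 5\right) = \left(62 + 69\right) 2 \cdot 6 = 131 \cdot 12 = 1572$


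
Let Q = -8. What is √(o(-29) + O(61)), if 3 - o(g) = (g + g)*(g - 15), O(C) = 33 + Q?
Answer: 2*I*√631 ≈ 50.239*I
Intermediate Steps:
O(C) = 25 (O(C) = 33 - 8 = 25)
o(g) = 3 - 2*g*(-15 + g) (o(g) = 3 - (g + g)*(g - 15) = 3 - 2*g*(-15 + g))
√(o(-29) + O(61)) = √((3 - 2*(-29)² + 30*(-29)) + 25) = √((3 - 2*841 - 870) + 25) = √((3 - 1682 - 870) + 25) = √(-2549 + 25) = √(-2524) = 2*I*√631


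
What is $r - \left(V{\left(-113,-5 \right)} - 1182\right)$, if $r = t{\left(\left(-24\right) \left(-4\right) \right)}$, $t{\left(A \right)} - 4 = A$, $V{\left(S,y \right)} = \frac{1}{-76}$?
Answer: $\frac{97433}{76} \approx 1282.0$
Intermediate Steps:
$V{\left(S,y \right)} = - \frac{1}{76}$
$t{\left(A \right)} = 4 + A$
$r = 100$ ($r = 4 - -96 = 4 + 96 = 100$)
$r - \left(V{\left(-113,-5 \right)} - 1182\right) = 100 - \left(- \frac{1}{76} - 1182\right) = 100 - - \frac{89833}{76} = 100 + \frac{89833}{76} = \frac{97433}{76}$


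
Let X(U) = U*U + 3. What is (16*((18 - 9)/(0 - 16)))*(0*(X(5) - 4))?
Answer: 0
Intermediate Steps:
X(U) = 3 + U**2 (X(U) = U**2 + 3 = 3 + U**2)
(16*((18 - 9)/(0 - 16)))*(0*(X(5) - 4)) = (16*((18 - 9)/(0 - 16)))*(0*((3 + 5**2) - 4)) = (16*(9/(-16)))*(0*((3 + 25) - 4)) = (16*(9*(-1/16)))*(0*(28 - 4)) = (16*(-9/16))*(0*24) = -9*0 = 0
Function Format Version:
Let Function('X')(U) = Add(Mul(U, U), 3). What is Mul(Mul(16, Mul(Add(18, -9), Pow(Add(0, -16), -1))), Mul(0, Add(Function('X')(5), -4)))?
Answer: 0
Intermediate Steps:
Function('X')(U) = Add(3, Pow(U, 2)) (Function('X')(U) = Add(Pow(U, 2), 3) = Add(3, Pow(U, 2)))
Mul(Mul(16, Mul(Add(18, -9), Pow(Add(0, -16), -1))), Mul(0, Add(Function('X')(5), -4))) = Mul(Mul(16, Mul(Add(18, -9), Pow(Add(0, -16), -1))), Mul(0, Add(Add(3, Pow(5, 2)), -4))) = Mul(Mul(16, Mul(9, Pow(-16, -1))), Mul(0, Add(Add(3, 25), -4))) = Mul(Mul(16, Mul(9, Rational(-1, 16))), Mul(0, Add(28, -4))) = Mul(Mul(16, Rational(-9, 16)), Mul(0, 24)) = Mul(-9, 0) = 0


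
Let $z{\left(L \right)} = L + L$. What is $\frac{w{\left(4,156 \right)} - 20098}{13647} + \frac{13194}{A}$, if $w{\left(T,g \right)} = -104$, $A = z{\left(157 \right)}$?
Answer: $\frac{28952515}{714193} \approx 40.539$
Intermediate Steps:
$z{\left(L \right)} = 2 L$
$A = 314$ ($A = 2 \cdot 157 = 314$)
$\frac{w{\left(4,156 \right)} - 20098}{13647} + \frac{13194}{A} = \frac{-104 - 20098}{13647} + \frac{13194}{314} = \left(-104 - 20098\right) \frac{1}{13647} + 13194 \cdot \frac{1}{314} = \left(-20202\right) \frac{1}{13647} + \frac{6597}{157} = - \frac{6734}{4549} + \frac{6597}{157} = \frac{28952515}{714193}$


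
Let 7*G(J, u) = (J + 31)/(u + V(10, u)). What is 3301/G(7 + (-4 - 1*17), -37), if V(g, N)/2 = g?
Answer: -23107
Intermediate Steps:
V(g, N) = 2*g
G(J, u) = (31 + J)/(7*(20 + u)) (G(J, u) = ((J + 31)/(u + 2*10))/7 = ((31 + J)/(u + 20))/7 = ((31 + J)/(20 + u))/7 = (31 + J)/(7*(20 + u)))
3301/G(7 + (-4 - 1*17), -37) = 3301/(((31 + (7 + (-4 - 1*17)))/(7*(20 - 37)))) = 3301/(((⅐)*(31 + (7 + (-4 - 17)))/(-17))) = 3301/(((⅐)*(-1/17)*(31 + (7 - 21)))) = 3301/(((⅐)*(-1/17)*(31 - 14))) = 3301/(((⅐)*(-1/17)*17)) = 3301/(-⅐) = 3301*(-7) = -23107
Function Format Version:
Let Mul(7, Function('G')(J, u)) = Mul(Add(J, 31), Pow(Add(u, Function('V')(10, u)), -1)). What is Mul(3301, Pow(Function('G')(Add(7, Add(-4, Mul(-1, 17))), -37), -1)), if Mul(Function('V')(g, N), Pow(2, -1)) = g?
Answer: -23107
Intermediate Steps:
Function('V')(g, N) = Mul(2, g)
Function('G')(J, u) = Mul(Rational(1, 7), Pow(Add(20, u), -1), Add(31, J)) (Function('G')(J, u) = Mul(Rational(1, 7), Mul(Add(J, 31), Pow(Add(u, Mul(2, 10)), -1))) = Mul(Rational(1, 7), Mul(Add(31, J), Pow(Add(u, 20), -1))) = Mul(Rational(1, 7), Mul(Add(31, J), Pow(Add(20, u), -1))) = Mul(Rational(1, 7), Mul(Pow(Add(20, u), -1), Add(31, J))) = Mul(Rational(1, 7), Pow(Add(20, u), -1), Add(31, J)))
Mul(3301, Pow(Function('G')(Add(7, Add(-4, Mul(-1, 17))), -37), -1)) = Mul(3301, Pow(Mul(Rational(1, 7), Pow(Add(20, -37), -1), Add(31, Add(7, Add(-4, Mul(-1, 17))))), -1)) = Mul(3301, Pow(Mul(Rational(1, 7), Pow(-17, -1), Add(31, Add(7, Add(-4, -17)))), -1)) = Mul(3301, Pow(Mul(Rational(1, 7), Rational(-1, 17), Add(31, Add(7, -21))), -1)) = Mul(3301, Pow(Mul(Rational(1, 7), Rational(-1, 17), Add(31, -14)), -1)) = Mul(3301, Pow(Mul(Rational(1, 7), Rational(-1, 17), 17), -1)) = Mul(3301, Pow(Rational(-1, 7), -1)) = Mul(3301, -7) = -23107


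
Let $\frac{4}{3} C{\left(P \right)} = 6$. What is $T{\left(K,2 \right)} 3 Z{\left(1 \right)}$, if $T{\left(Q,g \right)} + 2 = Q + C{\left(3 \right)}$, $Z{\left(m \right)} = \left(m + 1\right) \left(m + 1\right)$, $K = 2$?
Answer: $54$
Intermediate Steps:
$C{\left(P \right)} = \frac{9}{2}$ ($C{\left(P \right)} = \frac{3}{4} \cdot 6 = \frac{9}{2}$)
$Z{\left(m \right)} = \left(1 + m\right)^{2}$ ($Z{\left(m \right)} = \left(1 + m\right) \left(1 + m\right) = \left(1 + m\right)^{2}$)
$T{\left(Q,g \right)} = \frac{5}{2} + Q$ ($T{\left(Q,g \right)} = -2 + \left(Q + \frac{9}{2}\right) = -2 + \left(\frac{9}{2} + Q\right) = \frac{5}{2} + Q$)
$T{\left(K,2 \right)} 3 Z{\left(1 \right)} = \left(\frac{5}{2} + 2\right) 3 \left(1 + 1\right)^{2} = \frac{9}{2} \cdot 3 \cdot 2^{2} = \frac{27}{2} \cdot 4 = 54$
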